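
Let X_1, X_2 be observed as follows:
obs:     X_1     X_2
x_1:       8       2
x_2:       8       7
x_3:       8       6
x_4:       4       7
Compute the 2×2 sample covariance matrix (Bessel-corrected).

Step 1 — column means:
  mean(X_1) = (8 + 8 + 8 + 4) / 4 = 28/4 = 7
  mean(X_2) = (2 + 7 + 6 + 7) / 4 = 22/4 = 5.5

Step 2 — sample covariance S[i,j] = (1/(n-1)) · Σ_k (x_{k,i} - mean_i) · (x_{k,j} - mean_j), with n-1 = 3.
  S[X_1,X_1] = ((1)·(1) + (1)·(1) + (1)·(1) + (-3)·(-3)) / 3 = 12/3 = 4
  S[X_1,X_2] = ((1)·(-3.5) + (1)·(1.5) + (1)·(0.5) + (-3)·(1.5)) / 3 = -6/3 = -2
  S[X_2,X_2] = ((-3.5)·(-3.5) + (1.5)·(1.5) + (0.5)·(0.5) + (1.5)·(1.5)) / 3 = 17/3 = 5.6667

S is symmetric (S[j,i] = S[i,j]). Assembling:

S = [[4, -2],
 [-2, 5.6667]]


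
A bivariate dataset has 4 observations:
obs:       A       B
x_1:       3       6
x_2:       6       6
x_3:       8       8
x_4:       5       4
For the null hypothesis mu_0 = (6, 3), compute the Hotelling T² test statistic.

Step 1 — sample mean vector:
  mean(A) = (3 + 6 + 8 + 5) / 4 = 22/4 = 5.5
  mean(B) = (6 + 6 + 8 + 4) / 4 = 24/4 = 6
  x̄ = (5.5, 6),  deviation x̄ - mu_0 = (5.5, 6) - (6, 3) = (-0.5, 3).

Step 2 — sample covariance matrix, S[i,j] = (1/(n-1)) · Σ_k (x_{k,i} - mean_i) · (x_{k,j} - mean_j), divisor n-1 = 3:
  S[A,A] = ((-2.5)·(-2.5) + (0.5)·(0.5) + (2.5)·(2.5) + (-0.5)·(-0.5)) / 3 = 13/3 = 4.3333
  S[A,B] = ((-2.5)·(0) + (0.5)·(0) + (2.5)·(2) + (-0.5)·(-2)) / 3 = 6/3 = 2
  S[B,B] = ((0)·(0) + (0)·(0) + (2)·(2) + (-2)·(-2)) / 3 = 8/3 = 2.6667
  S = [[4.3333, 2],
 [2, 2.6667]].

Step 3 — invert S. det(S) = 4.3333·2.6667 - (2)² = 7.5556.
  S^{-1} = (1/det) · [[d, -b], [-b, a]] = [[0.3529, -0.2647],
 [-0.2647, 0.5735]].

Step 4 — quadratic form (x̄ - mu_0)^T · S^{-1} · (x̄ - mu_0):
  S^{-1} · (x̄ - mu_0) = (-0.9706, 1.8529),
  (x̄ - mu_0)^T · [...] = (-0.5)·(-0.9706) + (3)·(1.8529) = 6.0441.

Step 5 — scale by n: T² = 4 · 6.0441 = 24.1765.

T² ≈ 24.1765


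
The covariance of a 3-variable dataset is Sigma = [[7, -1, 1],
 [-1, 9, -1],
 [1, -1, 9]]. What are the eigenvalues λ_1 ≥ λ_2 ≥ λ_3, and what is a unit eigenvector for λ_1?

Step 1 — characteristic polynomial p(λ) = det(λI - Sigma) = λ³ - tr·λ² + c_1·λ - det, where tr = trace, c_1 = sum of the principal 2×2 minors, det = det(Sigma):
  tr = 7 + 9 + 9 = 25,
  c_1 = (7·9 - (-1)²) + (7·9 - (1)²) + (9·9 - (-1)²) = 62 + 62 + 80 = 204,
  det = 7·(9·9 - (-1)²) - (-1)·((-1)·9 - (-1)·(1)) + (1)·((-1)·(-1) - 9·(1)) = 7·(80) - (-1)·(-8) + (1)·(-8) = 544.
  So p(λ) = λ³ - 25λ² + 204λ - 544.
Step 2 — look for an integer root (rational root theorem: any rational root is an integer divisor of 544). Testing λ = 8:
  p(8) = 512 - 1600 + 1632 - 544 = 0  ✓
  Dividing out (λ - 8): p(λ) = (λ - 8)(λ² - 17λ + 68).
Step 3 — remaining eigenvalues from the quadratic λ² - 17λ + 68 = 0:
  Δ = 17² - 4·68 = 289 - 272 = 17,  λ = (17 ± √17)/2 = (17 ± 4.1231)/2 ≈ 10.5616 or 6.4384.
  Sorted: λ_1 = 10.5616,  λ_2 = 8,  λ_3 = 6.4384  (check: sum = 25 = tr ✓).

Step 4 — unit eigenvector for λ_1 ≈ 10.5616: v spans the null space of (Sigma - λ_1 I), whose rows are
  r_1 = (-3.5616, -1, 1),  r_2 = (-1, -1.5616, -1),  r_3 = (1, -1, -1.5616).
  v is orthogonal to every row, so take v ∝ r_1 × r_2 = ((-1)·(-1) - (1)·(-1.5616), (1)·(-1) - (-3.5616)·(-1), (-3.5616)·(-1.5616) - (-1)·(-1)) ≈ (2.5616, -4.5616, 4.5616).
  Let u = (2.5616, -4.5616, 4.5616).
  ||u|| = √((2.5616)² + (-4.5616)² + (4.5616)²) = √(48.1771) ≈ 6.941,  v_1 = u/||u|| ≈ (0.369, -0.6572, 0.6572) (||v_1|| = 1).

λ_1 = 10.5616,  λ_2 = 8,  λ_3 = 6.4384;  v_1 ≈ (0.369, -0.6572, 0.6572)


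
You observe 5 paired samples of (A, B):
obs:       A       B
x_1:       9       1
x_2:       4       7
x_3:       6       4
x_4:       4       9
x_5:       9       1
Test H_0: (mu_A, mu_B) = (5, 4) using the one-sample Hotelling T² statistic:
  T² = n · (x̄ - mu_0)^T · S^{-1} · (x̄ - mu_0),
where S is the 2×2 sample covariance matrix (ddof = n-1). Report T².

Step 1 — sample mean vector:
  mean(A) = (9 + 4 + 6 + 4 + 9) / 5 = 32/5 = 6.4
  mean(B) = (1 + 7 + 4 + 9 + 1) / 5 = 22/5 = 4.4
  x̄ = (6.4, 4.4),  deviation x̄ - mu_0 = (6.4, 4.4) - (5, 4) = (1.4, 0.4).

Step 2 — sample covariance matrix, S[i,j] = (1/(n-1)) · Σ_k (x_{k,i} - mean_i) · (x_{k,j} - mean_j), divisor n-1 = 4:
  S[A,A] = ((2.6)·(2.6) + (-2.4)·(-2.4) + (-0.4)·(-0.4) + (-2.4)·(-2.4) + (2.6)·(2.6)) / 4 = 25.2/4 = 6.3
  S[A,B] = ((2.6)·(-3.4) + (-2.4)·(2.6) + (-0.4)·(-0.4) + (-2.4)·(4.6) + (2.6)·(-3.4)) / 4 = -34.8/4 = -8.7
  S[B,B] = ((-3.4)·(-3.4) + (2.6)·(2.6) + (-0.4)·(-0.4) + (4.6)·(4.6) + (-3.4)·(-3.4)) / 4 = 51.2/4 = 12.8
  S = [[6.3, -8.7],
 [-8.7, 12.8]].

Step 3 — invert S. det(S) = 6.3·12.8 - (-8.7)² = 4.95.
  S^{-1} = (1/det) · [[d, -b], [-b, a]] = [[2.5859, 1.7576],
 [1.7576, 1.2727]].

Step 4 — quadratic form (x̄ - mu_0)^T · S^{-1} · (x̄ - mu_0):
  S^{-1} · (x̄ - mu_0) = (4.3232, 2.9697),
  (x̄ - mu_0)^T · [...] = (1.4)·(4.3232) + (0.4)·(2.9697) = 7.2404.

Step 5 — scale by n: T² = 5 · 7.2404 = 36.202.

T² ≈ 36.202


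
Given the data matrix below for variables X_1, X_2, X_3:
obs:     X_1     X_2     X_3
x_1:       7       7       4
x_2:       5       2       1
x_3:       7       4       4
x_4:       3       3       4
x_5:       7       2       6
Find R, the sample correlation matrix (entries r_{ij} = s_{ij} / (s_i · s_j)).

Step 1 — column means:
  mean(X_1) = (7 + 5 + 7 + 3 + 7) / 5 = 29/5 = 5.8
  mean(X_2) = (7 + 2 + 4 + 3 + 2) / 5 = 18/5 = 3.6
  mean(X_3) = (4 + 1 + 4 + 4 + 6) / 5 = 19/5 = 3.8

Step 2 — sample variances and covariances s[i,j] = (1/(n-1)) · Σ_k (x_{k,i} - mean_i) · (x_{k,j} - mean_j), with n-1 = 4:
  s[X_1,X_1] = ((1.2)·(1.2) + (-0.8)·(-0.8) + (1.2)·(1.2) + (-2.8)·(-2.8) + (1.2)·(1.2)) / 4 = 12.8/4 = 3.2
  s[X_1,X_2] = ((1.2)·(3.4) + (-0.8)·(-1.6) + (1.2)·(0.4) + (-2.8)·(-0.6) + (1.2)·(-1.6)) / 4 = 5.6/4 = 1.4
  s[X_1,X_3] = ((1.2)·(0.2) + (-0.8)·(-2.8) + (1.2)·(0.2) + (-2.8)·(0.2) + (1.2)·(2.2)) / 4 = 4.8/4 = 1.2
  s[X_2,X_2] = ((3.4)·(3.4) + (-1.6)·(-1.6) + (0.4)·(0.4) + (-0.6)·(-0.6) + (-1.6)·(-1.6)) / 4 = 17.2/4 = 4.3
  s[X_2,X_3] = ((3.4)·(0.2) + (-1.6)·(-2.8) + (0.4)·(0.2) + (-0.6)·(0.2) + (-1.6)·(2.2)) / 4 = 1.6/4 = 0.4
  s[X_3,X_3] = ((0.2)·(0.2) + (-2.8)·(-2.8) + (0.2)·(0.2) + (0.2)·(0.2) + (2.2)·(2.2)) / 4 = 12.8/4 = 3.2
  Sample standard deviations s_i = √(s[i,i]):
  s(X_1) = √(3.2) = 1.7889
  s(X_2) = √(4.3) = 2.0736
  s(X_3) = √(3.2) = 1.7889

Step 3 — r_{ij} = s_{ij} / (s_i · s_j):
  r[X_1,X_1] = 1 (diagonal).
  r[X_1,X_2] = 1.4 / (1.7889 · 2.0736) = 1.4 / 3.7094 = 0.3774
  r[X_1,X_3] = 1.2 / (1.7889 · 1.7889) = 1.2 / 3.2 = 0.375
  r[X_2,X_2] = 1 (diagonal).
  r[X_2,X_3] = 0.4 / (2.0736 · 1.7889) = 0.4 / 3.7094 = 0.1078
  r[X_3,X_3] = 1 (diagonal).

R is symmetric with unit diagonal. Assembling:

R = [[1, 0.3774, 0.375],
 [0.3774, 1, 0.1078],
 [0.375, 0.1078, 1]]


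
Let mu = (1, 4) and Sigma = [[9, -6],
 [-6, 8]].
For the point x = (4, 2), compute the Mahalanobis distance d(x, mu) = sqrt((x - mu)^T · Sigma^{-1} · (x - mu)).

Step 1 — centre the observation: (x - mu) = (3, -2).

Step 2 — invert Sigma. det(Sigma) = 9·8 - (-6)² = 36.
  Sigma^{-1} = (1/det) · [[d, -b], [-b, a]] = [[0.2222, 0.1667],
 [0.1667, 0.25]].

Step 3 — form the quadratic (x - mu)^T · Sigma^{-1} · (x - mu):
  Sigma^{-1} · (x - mu) = (0.3333, 0).
  (x - mu)^T · [Sigma^{-1} · (x - mu)] = (3)·(0.3333) + (-2)·(0) = 1.

Step 4 — take square root: d = √(1) ≈ 1.

d(x, mu) = √(1) ≈ 1


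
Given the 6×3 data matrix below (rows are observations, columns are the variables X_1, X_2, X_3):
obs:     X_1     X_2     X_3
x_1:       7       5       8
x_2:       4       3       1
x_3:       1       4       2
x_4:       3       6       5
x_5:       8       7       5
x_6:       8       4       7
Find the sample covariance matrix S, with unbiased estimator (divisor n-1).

Step 1 — column means:
  mean(X_1) = (7 + 4 + 1 + 3 + 8 + 8) / 6 = 31/6 = 5.1667
  mean(X_2) = (5 + 3 + 4 + 6 + 7 + 4) / 6 = 29/6 = 4.8333
  mean(X_3) = (8 + 1 + 2 + 5 + 5 + 7) / 6 = 28/6 = 4.6667

Step 2 — sample covariance S[i,j] = (1/(n-1)) · Σ_k (x_{k,i} - mean_i) · (x_{k,j} - mean_j), with n-1 = 5.
  S[X_1,X_1] = ((1.8333)·(1.8333) + (-1.1667)·(-1.1667) + (-4.1667)·(-4.1667) + (-2.1667)·(-2.1667) + (2.8333)·(2.8333) + (2.8333)·(2.8333)) / 5 = 42.8333/5 = 8.5667
  S[X_1,X_2] = ((1.8333)·(0.1667) + (-1.1667)·(-1.8333) + (-4.1667)·(-0.8333) + (-2.1667)·(1.1667) + (2.8333)·(2.1667) + (2.8333)·(-0.8333)) / 5 = 7.1667/5 = 1.4333
  S[X_1,X_3] = ((1.8333)·(3.3333) + (-1.1667)·(-3.6667) + (-4.1667)·(-2.6667) + (-2.1667)·(0.3333) + (2.8333)·(0.3333) + (2.8333)·(2.3333)) / 5 = 28.3333/5 = 5.6667
  S[X_2,X_2] = ((0.1667)·(0.1667) + (-1.8333)·(-1.8333) + (-0.8333)·(-0.8333) + (1.1667)·(1.1667) + (2.1667)·(2.1667) + (-0.8333)·(-0.8333)) / 5 = 10.8333/5 = 2.1667
  S[X_2,X_3] = ((0.1667)·(3.3333) + (-1.8333)·(-3.6667) + (-0.8333)·(-2.6667) + (1.1667)·(0.3333) + (2.1667)·(0.3333) + (-0.8333)·(2.3333)) / 5 = 8.6667/5 = 1.7333
  S[X_3,X_3] = ((3.3333)·(3.3333) + (-3.6667)·(-3.6667) + (-2.6667)·(-2.6667) + (0.3333)·(0.3333) + (0.3333)·(0.3333) + (2.3333)·(2.3333)) / 5 = 37.3333/5 = 7.4667

S is symmetric (S[j,i] = S[i,j]). Assembling:

S = [[8.5667, 1.4333, 5.6667],
 [1.4333, 2.1667, 1.7333],
 [5.6667, 1.7333, 7.4667]]


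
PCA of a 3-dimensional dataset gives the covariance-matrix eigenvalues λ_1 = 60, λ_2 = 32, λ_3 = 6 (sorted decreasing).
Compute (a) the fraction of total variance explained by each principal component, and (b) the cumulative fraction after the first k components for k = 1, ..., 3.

Step 1 — total variance = trace(Sigma) = Σ λ_i = 60 + 32 + 6 = 98.

Step 2 — fraction explained by component i = λ_i / Σ λ:
  PC1: 60/98 = 0.6122
  PC2: 32/98 = 0.3265
  PC3: 6/98 = 0.0612

Step 3 — cumulative fraction after k components = (λ_1 + ... + λ_k) / Σ λ:
  k = 1: 60/98 = 0.6122
  k = 2: (60 + 32)/98 = 92/98 = 0.9388
  k = 3: (60 + 32 + 6)/98 = 98/98 = 1

Summary (fraction, with percent):

explained: PC1 0.6122 (61.22%), PC2 0.3265 (32.65%), PC3 0.0612 (6.12%);  cumulative: 0.6122, 0.9388, 1


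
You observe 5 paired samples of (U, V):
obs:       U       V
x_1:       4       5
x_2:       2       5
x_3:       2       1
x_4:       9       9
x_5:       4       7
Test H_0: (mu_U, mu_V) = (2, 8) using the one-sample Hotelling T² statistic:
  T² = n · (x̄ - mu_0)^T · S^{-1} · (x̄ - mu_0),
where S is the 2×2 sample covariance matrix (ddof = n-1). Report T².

Step 1 — sample mean vector:
  mean(U) = (4 + 2 + 2 + 9 + 4) / 5 = 21/5 = 4.2
  mean(V) = (5 + 5 + 1 + 9 + 7) / 5 = 27/5 = 5.4
  x̄ = (4.2, 5.4),  deviation x̄ - mu_0 = (4.2, 5.4) - (2, 8) = (2.2, -2.6).

Step 2 — sample covariance matrix, S[i,j] = (1/(n-1)) · Σ_k (x_{k,i} - mean_i) · (x_{k,j} - mean_j), divisor n-1 = 4:
  S[U,U] = ((-0.2)·(-0.2) + (-2.2)·(-2.2) + (-2.2)·(-2.2) + (4.8)·(4.8) + (-0.2)·(-0.2)) / 4 = 32.8/4 = 8.2
  S[U,V] = ((-0.2)·(-0.4) + (-2.2)·(-0.4) + (-2.2)·(-4.4) + (4.8)·(3.6) + (-0.2)·(1.6)) / 4 = 27.6/4 = 6.9
  S[V,V] = ((-0.4)·(-0.4) + (-0.4)·(-0.4) + (-4.4)·(-4.4) + (3.6)·(3.6) + (1.6)·(1.6)) / 4 = 35.2/4 = 8.8
  S = [[8.2, 6.9],
 [6.9, 8.8]].

Step 3 — invert S. det(S) = 8.2·8.8 - (6.9)² = 24.55.
  S^{-1} = (1/det) · [[d, -b], [-b, a]] = [[0.3585, -0.2811],
 [-0.2811, 0.334]].

Step 4 — quadratic form (x̄ - mu_0)^T · S^{-1} · (x̄ - mu_0):
  S^{-1} · (x̄ - mu_0) = (1.5193, -1.4868),
  (x̄ - mu_0)^T · [...] = (2.2)·(1.5193) + (-2.6)·(-1.4868) = 7.2081.

Step 5 — scale by n: T² = 5 · 7.2081 = 36.0407.

T² ≈ 36.0407


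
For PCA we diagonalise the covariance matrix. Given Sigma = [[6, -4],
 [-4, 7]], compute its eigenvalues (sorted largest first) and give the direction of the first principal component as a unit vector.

Step 1 — characteristic polynomial of 2×2 Sigma:
  det(Sigma - λI) = λ² - trace · λ + det = 0.
  trace = 6 + 7 = 13, det = 6·7 - (-4)² = 26.
Step 2 — discriminant:
  Δ = trace² - 4·det = 169 - 104 = 65.
Step 3 — eigenvalues:
  λ = (trace ± √Δ)/2 = (13 ± 8.0623)/2,
  λ_1 = 10.5311,  λ_2 = 2.4689.

Step 4 — unit eigenvector for λ_1: solve (Sigma - λ_1 I)v = 0. First row:
  (6 - 10.5311)·v_x + (-4)·v_y = 0, i.e. (-4.5311)·v_x + (-4)·v_y = 0,
  so v ∝ (b, λ_1 - a) = (-4, 4.5311); multiply by -1 so the first entry is positive: u = (4, -4.5311).
  ||u|| = √((4)² + (-4.5311)²) = √(36.5311) ≈ 6.0441,
  v_1 = u/||u|| ≈ (0.6618, -0.7497) (||v_1|| = 1).

λ_1 = 10.5311,  λ_2 = 2.4689;  v_1 ≈ (0.6618, -0.7497)


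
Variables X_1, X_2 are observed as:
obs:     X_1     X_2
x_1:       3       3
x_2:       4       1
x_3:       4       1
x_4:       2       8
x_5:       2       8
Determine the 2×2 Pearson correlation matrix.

Step 1 — column means:
  mean(X_1) = (3 + 4 + 4 + 2 + 2) / 5 = 15/5 = 3
  mean(X_2) = (3 + 1 + 1 + 8 + 8) / 5 = 21/5 = 4.2

Step 2 — sample variances and covariances s[i,j] = (1/(n-1)) · Σ_k (x_{k,i} - mean_i) · (x_{k,j} - mean_j), with n-1 = 4:
  s[X_1,X_1] = ((0)·(0) + (1)·(1) + (1)·(1) + (-1)·(-1) + (-1)·(-1)) / 4 = 4/4 = 1
  s[X_1,X_2] = ((0)·(-1.2) + (1)·(-3.2) + (1)·(-3.2) + (-1)·(3.8) + (-1)·(3.8)) / 4 = -14/4 = -3.5
  s[X_2,X_2] = ((-1.2)·(-1.2) + (-3.2)·(-3.2) + (-3.2)·(-3.2) + (3.8)·(3.8) + (3.8)·(3.8)) / 4 = 50.8/4 = 12.7
  Sample standard deviations s_i = √(s[i,i]):
  s(X_1) = √(1) = 1
  s(X_2) = √(12.7) = 3.5637

Step 3 — r_{ij} = s_{ij} / (s_i · s_j):
  r[X_1,X_1] = 1 (diagonal).
  r[X_1,X_2] = -3.5 / (1 · 3.5637) = -3.5 / 3.5637 = -0.9821
  r[X_2,X_2] = 1 (diagonal).

R is symmetric with unit diagonal. Assembling:

R = [[1, -0.9821],
 [-0.9821, 1]]


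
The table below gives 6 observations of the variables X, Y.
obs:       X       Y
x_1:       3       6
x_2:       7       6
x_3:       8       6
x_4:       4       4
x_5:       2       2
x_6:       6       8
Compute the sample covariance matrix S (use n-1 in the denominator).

Step 1 — column means:
  mean(X) = (3 + 7 + 8 + 4 + 2 + 6) / 6 = 30/6 = 5
  mean(Y) = (6 + 6 + 6 + 4 + 2 + 8) / 6 = 32/6 = 5.3333

Step 2 — sample covariance S[i,j] = (1/(n-1)) · Σ_k (x_{k,i} - mean_i) · (x_{k,j} - mean_j), with n-1 = 5.
  S[X,X] = ((-2)·(-2) + (2)·(2) + (3)·(3) + (-1)·(-1) + (-3)·(-3) + (1)·(1)) / 5 = 28/5 = 5.6
  S[X,Y] = ((-2)·(0.6667) + (2)·(0.6667) + (3)·(0.6667) + (-1)·(-1.3333) + (-3)·(-3.3333) + (1)·(2.6667)) / 5 = 16/5 = 3.2
  S[Y,Y] = ((0.6667)·(0.6667) + (0.6667)·(0.6667) + (0.6667)·(0.6667) + (-1.3333)·(-1.3333) + (-3.3333)·(-3.3333) + (2.6667)·(2.6667)) / 5 = 21.3333/5 = 4.2667

S is symmetric (S[j,i] = S[i,j]). Assembling:

S = [[5.6, 3.2],
 [3.2, 4.2667]]


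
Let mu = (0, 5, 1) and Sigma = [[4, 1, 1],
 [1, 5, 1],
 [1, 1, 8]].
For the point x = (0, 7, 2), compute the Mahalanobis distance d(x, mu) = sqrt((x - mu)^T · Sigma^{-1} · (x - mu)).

Step 1 — centre the observation: (x - mu) = (0, 2, 1).

Step 2 — invert Sigma (cofactor / det for 3×3, or solve directly):
  Sigma^{-1} = [[0.269, -0.0483, -0.0276],
 [-0.0483, 0.2138, -0.0207],
 [-0.0276, -0.0207, 0.131]].

Step 3 — form the quadratic (x - mu)^T · Sigma^{-1} · (x - mu):
  Sigma^{-1} · (x - mu) = (-0.1241, 0.4069, 0.0897).
  (x - mu)^T · [Sigma^{-1} · (x - mu)] = (0)·(-0.1241) + (2)·(0.4069) + (1)·(0.0897) = 0.9034.

Step 4 — take square root: d = √(0.9034) ≈ 0.9505.

d(x, mu) = √(0.9034) ≈ 0.9505


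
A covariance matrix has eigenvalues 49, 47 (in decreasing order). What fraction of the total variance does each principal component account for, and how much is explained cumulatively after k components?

Step 1 — total variance = trace(Sigma) = Σ λ_i = 49 + 47 = 96.

Step 2 — fraction explained by component i = λ_i / Σ λ:
  PC1: 49/96 = 0.5104
  PC2: 47/96 = 0.4896

Step 3 — cumulative fraction after k components = (λ_1 + ... + λ_k) / Σ λ:
  k = 1: 49/96 = 0.5104
  k = 2: (49 + 47)/96 = 96/96 = 1

Summary (fraction, with percent):

explained: PC1 0.5104 (51.04%), PC2 0.4896 (48.96%);  cumulative: 0.5104, 1


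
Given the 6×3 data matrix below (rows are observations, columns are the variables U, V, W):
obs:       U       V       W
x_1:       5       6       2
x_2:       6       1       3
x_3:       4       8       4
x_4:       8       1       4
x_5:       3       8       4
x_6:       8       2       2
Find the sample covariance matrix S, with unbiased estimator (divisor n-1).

Step 1 — column means:
  mean(U) = (5 + 6 + 4 + 8 + 3 + 8) / 6 = 34/6 = 5.6667
  mean(V) = (6 + 1 + 8 + 1 + 8 + 2) / 6 = 26/6 = 4.3333
  mean(W) = (2 + 3 + 4 + 4 + 4 + 2) / 6 = 19/6 = 3.1667

Step 2 — sample covariance S[i,j] = (1/(n-1)) · Σ_k (x_{k,i} - mean_i) · (x_{k,j} - mean_j), with n-1 = 5.
  S[U,U] = ((-0.6667)·(-0.6667) + (0.3333)·(0.3333) + (-1.6667)·(-1.6667) + (2.3333)·(2.3333) + (-2.6667)·(-2.6667) + (2.3333)·(2.3333)) / 5 = 21.3333/5 = 4.2667
  S[U,V] = ((-0.6667)·(1.6667) + (0.3333)·(-3.3333) + (-1.6667)·(3.6667) + (2.3333)·(-3.3333) + (-2.6667)·(3.6667) + (2.3333)·(-2.3333)) / 5 = -31.3333/5 = -6.2667
  S[U,W] = ((-0.6667)·(-1.1667) + (0.3333)·(-0.1667) + (-1.6667)·(0.8333) + (2.3333)·(0.8333) + (-2.6667)·(0.8333) + (2.3333)·(-1.1667)) / 5 = -3.6667/5 = -0.7333
  S[V,V] = ((1.6667)·(1.6667) + (-3.3333)·(-3.3333) + (3.6667)·(3.6667) + (-3.3333)·(-3.3333) + (3.6667)·(3.6667) + (-2.3333)·(-2.3333)) / 5 = 57.3333/5 = 11.4667
  S[V,W] = ((1.6667)·(-1.1667) + (-3.3333)·(-0.1667) + (3.6667)·(0.8333) + (-3.3333)·(0.8333) + (3.6667)·(0.8333) + (-2.3333)·(-1.1667)) / 5 = 4.6667/5 = 0.9333
  S[W,W] = ((-1.1667)·(-1.1667) + (-0.1667)·(-0.1667) + (0.8333)·(0.8333) + (0.8333)·(0.8333) + (0.8333)·(0.8333) + (-1.1667)·(-1.1667)) / 5 = 4.8333/5 = 0.9667

S is symmetric (S[j,i] = S[i,j]). Assembling:

S = [[4.2667, -6.2667, -0.7333],
 [-6.2667, 11.4667, 0.9333],
 [-0.7333, 0.9333, 0.9667]]


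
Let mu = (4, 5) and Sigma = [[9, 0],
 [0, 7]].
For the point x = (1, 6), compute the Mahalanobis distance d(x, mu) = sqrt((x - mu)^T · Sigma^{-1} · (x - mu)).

Step 1 — centre the observation: (x - mu) = (-3, 1).

Step 2 — invert Sigma. det(Sigma) = 9·7 - (0)² = 63.
  Sigma^{-1} = (1/det) · [[d, -b], [-b, a]] = [[0.1111, 0],
 [0, 0.1429]].

Step 3 — form the quadratic (x - mu)^T · Sigma^{-1} · (x - mu):
  Sigma^{-1} · (x - mu) = (-0.3333, 0.1429).
  (x - mu)^T · [Sigma^{-1} · (x - mu)] = (-3)·(-0.3333) + (1)·(0.1429) = 1.1429.

Step 4 — take square root: d = √(1.1429) ≈ 1.069.

d(x, mu) = √(1.1429) ≈ 1.069


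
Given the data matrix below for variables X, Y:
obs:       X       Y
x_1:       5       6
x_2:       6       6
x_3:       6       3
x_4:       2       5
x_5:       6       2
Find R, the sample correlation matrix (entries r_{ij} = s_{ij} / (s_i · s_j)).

Step 1 — column means:
  mean(X) = (5 + 6 + 6 + 2 + 6) / 5 = 25/5 = 5
  mean(Y) = (6 + 6 + 3 + 5 + 2) / 5 = 22/5 = 4.4

Step 2 — sample variances and covariances s[i,j] = (1/(n-1)) · Σ_k (x_{k,i} - mean_i) · (x_{k,j} - mean_j), with n-1 = 4:
  s[X,X] = ((0)·(0) + (1)·(1) + (1)·(1) + (-3)·(-3) + (1)·(1)) / 4 = 12/4 = 3
  s[X,Y] = ((0)·(1.6) + (1)·(1.6) + (1)·(-1.4) + (-3)·(0.6) + (1)·(-2.4)) / 4 = -4/4 = -1
  s[Y,Y] = ((1.6)·(1.6) + (1.6)·(1.6) + (-1.4)·(-1.4) + (0.6)·(0.6) + (-2.4)·(-2.4)) / 4 = 13.2/4 = 3.3
  Sample standard deviations s_i = √(s[i,i]):
  s(X) = √(3) = 1.7321
  s(Y) = √(3.3) = 1.8166

Step 3 — r_{ij} = s_{ij} / (s_i · s_j):
  r[X,X] = 1 (diagonal).
  r[X,Y] = -1 / (1.7321 · 1.8166) = -1 / 3.1464 = -0.3178
  r[Y,Y] = 1 (diagonal).

R is symmetric with unit diagonal. Assembling:

R = [[1, -0.3178],
 [-0.3178, 1]]


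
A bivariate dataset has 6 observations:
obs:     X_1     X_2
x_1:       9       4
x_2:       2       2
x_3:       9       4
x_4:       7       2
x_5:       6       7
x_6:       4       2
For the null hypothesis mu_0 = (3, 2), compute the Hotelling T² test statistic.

Step 1 — sample mean vector:
  mean(X_1) = (9 + 2 + 9 + 7 + 6 + 4) / 6 = 37/6 = 6.1667
  mean(X_2) = (4 + 2 + 4 + 2 + 7 + 2) / 6 = 21/6 = 3.5
  x̄ = (6.1667, 3.5),  deviation x̄ - mu_0 = (6.1667, 3.5) - (3, 2) = (3.1667, 1.5).

Step 2 — sample covariance matrix, S[i,j] = (1/(n-1)) · Σ_k (x_{k,i} - mean_i) · (x_{k,j} - mean_j), divisor n-1 = 5:
  S[X_1,X_1] = ((2.8333)·(2.8333) + (-4.1667)·(-4.1667) + (2.8333)·(2.8333) + (0.8333)·(0.8333) + (-0.1667)·(-0.1667) + (-2.1667)·(-2.1667)) / 5 = 38.8333/5 = 7.7667
  S[X_1,X_2] = ((2.8333)·(0.5) + (-4.1667)·(-1.5) + (2.8333)·(0.5) + (0.8333)·(-1.5) + (-0.1667)·(3.5) + (-2.1667)·(-1.5)) / 5 = 10.5/5 = 2.1
  S[X_2,X_2] = ((0.5)·(0.5) + (-1.5)·(-1.5) + (0.5)·(0.5) + (-1.5)·(-1.5) + (3.5)·(3.5) + (-1.5)·(-1.5)) / 5 = 19.5/5 = 3.9
  S = [[7.7667, 2.1],
 [2.1, 3.9]].

Step 3 — invert S. det(S) = 7.7667·3.9 - (2.1)² = 25.88.
  S^{-1} = (1/det) · [[d, -b], [-b, a]] = [[0.1507, -0.0811],
 [-0.0811, 0.3001]].

Step 4 — quadratic form (x̄ - mu_0)^T · S^{-1} · (x̄ - mu_0):
  S^{-1} · (x̄ - mu_0) = (0.3555, 0.1932),
  (x̄ - mu_0)^T · [...] = (3.1667)·(0.3555) + (1.5)·(0.1932) = 1.4155.

Step 5 — scale by n: T² = 6 · 1.4155 = 8.493.

T² ≈ 8.493


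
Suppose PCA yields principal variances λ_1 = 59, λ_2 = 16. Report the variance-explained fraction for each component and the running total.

Step 1 — total variance = trace(Sigma) = Σ λ_i = 59 + 16 = 75.

Step 2 — fraction explained by component i = λ_i / Σ λ:
  PC1: 59/75 = 0.7867
  PC2: 16/75 = 0.2133

Step 3 — cumulative fraction after k components = (λ_1 + ... + λ_k) / Σ λ:
  k = 1: 59/75 = 0.7867
  k = 2: (59 + 16)/75 = 75/75 = 1

Summary (fraction, with percent):

explained: PC1 0.7867 (78.67%), PC2 0.2133 (21.33%);  cumulative: 0.7867, 1


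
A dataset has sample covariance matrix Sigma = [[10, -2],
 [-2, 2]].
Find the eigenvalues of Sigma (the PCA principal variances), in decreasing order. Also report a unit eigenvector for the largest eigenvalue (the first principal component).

Step 1 — characteristic polynomial of 2×2 Sigma:
  det(Sigma - λI) = λ² - trace · λ + det = 0.
  trace = 10 + 2 = 12, det = 10·2 - (-2)² = 16.
Step 2 — discriminant:
  Δ = trace² - 4·det = 144 - 64 = 80.
Step 3 — eigenvalues:
  λ = (trace ± √Δ)/2 = (12 ± 8.9443)/2,
  λ_1 = 10.4721,  λ_2 = 1.5279.

Step 4 — unit eigenvector for λ_1: solve (Sigma - λ_1 I)v = 0. First row:
  (10 - 10.4721)·v_x + (-2)·v_y = 0, i.e. (-0.4721)·v_x + (-2)·v_y = 0,
  so v ∝ (b, λ_1 - a) = (-2, 0.4721); multiply by -1 so the first entry is positive: u = (2, -0.4721).
  ||u|| = √((2)² + (-0.4721)²) = √(4.2229) ≈ 2.055,
  v_1 = u/||u|| ≈ (0.9732, -0.2298) (||v_1|| = 1).

λ_1 = 10.4721,  λ_2 = 1.5279;  v_1 ≈ (0.9732, -0.2298)


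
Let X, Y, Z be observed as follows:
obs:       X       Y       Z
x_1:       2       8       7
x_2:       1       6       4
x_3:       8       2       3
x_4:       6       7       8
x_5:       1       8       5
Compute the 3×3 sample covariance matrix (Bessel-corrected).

Step 1 — column means:
  mean(X) = (2 + 1 + 8 + 6 + 1) / 5 = 18/5 = 3.6
  mean(Y) = (8 + 6 + 2 + 7 + 8) / 5 = 31/5 = 6.2
  mean(Z) = (7 + 4 + 3 + 8 + 5) / 5 = 27/5 = 5.4

Step 2 — sample covariance S[i,j] = (1/(n-1)) · Σ_k (x_{k,i} - mean_i) · (x_{k,j} - mean_j), with n-1 = 4.
  S[X,X] = ((-1.6)·(-1.6) + (-2.6)·(-2.6) + (4.4)·(4.4) + (2.4)·(2.4) + (-2.6)·(-2.6)) / 4 = 41.2/4 = 10.3
  S[X,Y] = ((-1.6)·(1.8) + (-2.6)·(-0.2) + (4.4)·(-4.2) + (2.4)·(0.8) + (-2.6)·(1.8)) / 4 = -23.6/4 = -5.9
  S[X,Z] = ((-1.6)·(1.6) + (-2.6)·(-1.4) + (4.4)·(-2.4) + (2.4)·(2.6) + (-2.6)·(-0.4)) / 4 = -2.2/4 = -0.55
  S[Y,Y] = ((1.8)·(1.8) + (-0.2)·(-0.2) + (-4.2)·(-4.2) + (0.8)·(0.8) + (1.8)·(1.8)) / 4 = 24.8/4 = 6.2
  S[Y,Z] = ((1.8)·(1.6) + (-0.2)·(-1.4) + (-4.2)·(-2.4) + (0.8)·(2.6) + (1.8)·(-0.4)) / 4 = 14.6/4 = 3.65
  S[Z,Z] = ((1.6)·(1.6) + (-1.4)·(-1.4) + (-2.4)·(-2.4) + (2.6)·(2.6) + (-0.4)·(-0.4)) / 4 = 17.2/4 = 4.3

S is symmetric (S[j,i] = S[i,j]). Assembling:

S = [[10.3, -5.9, -0.55],
 [-5.9, 6.2, 3.65],
 [-0.55, 3.65, 4.3]]


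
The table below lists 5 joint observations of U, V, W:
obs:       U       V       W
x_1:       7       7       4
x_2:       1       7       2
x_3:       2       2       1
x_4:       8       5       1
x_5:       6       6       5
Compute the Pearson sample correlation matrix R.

Step 1 — column means:
  mean(U) = (7 + 1 + 2 + 8 + 6) / 5 = 24/5 = 4.8
  mean(V) = (7 + 7 + 2 + 5 + 6) / 5 = 27/5 = 5.4
  mean(W) = (4 + 2 + 1 + 1 + 5) / 5 = 13/5 = 2.6

Step 2 — sample variances and covariances s[i,j] = (1/(n-1)) · Σ_k (x_{k,i} - mean_i) · (x_{k,j} - mean_j), with n-1 = 4:
  s[U,U] = ((2.2)·(2.2) + (-3.8)·(-3.8) + (-2.8)·(-2.8) + (3.2)·(3.2) + (1.2)·(1.2)) / 4 = 38.8/4 = 9.7
  s[U,V] = ((2.2)·(1.6) + (-3.8)·(1.6) + (-2.8)·(-3.4) + (3.2)·(-0.4) + (1.2)·(0.6)) / 4 = 6.4/4 = 1.6
  s[U,W] = ((2.2)·(1.4) + (-3.8)·(-0.6) + (-2.8)·(-1.6) + (3.2)·(-1.6) + (1.2)·(2.4)) / 4 = 7.6/4 = 1.9
  s[V,V] = ((1.6)·(1.6) + (1.6)·(1.6) + (-3.4)·(-3.4) + (-0.4)·(-0.4) + (0.6)·(0.6)) / 4 = 17.2/4 = 4.3
  s[V,W] = ((1.6)·(1.4) + (1.6)·(-0.6) + (-3.4)·(-1.6) + (-0.4)·(-1.6) + (0.6)·(2.4)) / 4 = 8.8/4 = 2.2
  s[W,W] = ((1.4)·(1.4) + (-0.6)·(-0.6) + (-1.6)·(-1.6) + (-1.6)·(-1.6) + (2.4)·(2.4)) / 4 = 13.2/4 = 3.3
  Sample standard deviations s_i = √(s[i,i]):
  s(U) = √(9.7) = 3.1145
  s(V) = √(4.3) = 2.0736
  s(W) = √(3.3) = 1.8166

Step 3 — r_{ij} = s_{ij} / (s_i · s_j):
  r[U,U] = 1 (diagonal).
  r[U,V] = 1.6 / (3.1145 · 2.0736) = 1.6 / 6.4583 = 0.2477
  r[U,W] = 1.9 / (3.1145 · 1.8166) = 1.9 / 5.6577 = 0.3358
  r[V,V] = 1 (diagonal).
  r[V,W] = 2.2 / (2.0736 · 1.8166) = 2.2 / 3.767 = 0.584
  r[W,W] = 1 (diagonal).

R is symmetric with unit diagonal. Assembling:

R = [[1, 0.2477, 0.3358],
 [0.2477, 1, 0.584],
 [0.3358, 0.584, 1]]


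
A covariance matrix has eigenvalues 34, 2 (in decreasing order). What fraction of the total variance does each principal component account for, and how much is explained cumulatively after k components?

Step 1 — total variance = trace(Sigma) = Σ λ_i = 34 + 2 = 36.

Step 2 — fraction explained by component i = λ_i / Σ λ:
  PC1: 34/36 = 0.9444
  PC2: 2/36 = 0.0556

Step 3 — cumulative fraction after k components = (λ_1 + ... + λ_k) / Σ λ:
  k = 1: 34/36 = 0.9444
  k = 2: (34 + 2)/36 = 36/36 = 1

Summary (fraction, with percent):

explained: PC1 0.9444 (94.44%), PC2 0.0556 (5.56%);  cumulative: 0.9444, 1


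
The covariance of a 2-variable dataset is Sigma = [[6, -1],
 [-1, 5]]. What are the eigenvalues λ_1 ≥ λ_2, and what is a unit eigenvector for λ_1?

Step 1 — characteristic polynomial of 2×2 Sigma:
  det(Sigma - λI) = λ² - trace · λ + det = 0.
  trace = 6 + 5 = 11, det = 6·5 - (-1)² = 29.
Step 2 — discriminant:
  Δ = trace² - 4·det = 121 - 116 = 5.
Step 3 — eigenvalues:
  λ = (trace ± √Δ)/2 = (11 ± 2.2361)/2,
  λ_1 = 6.618,  λ_2 = 4.382.

Step 4 — unit eigenvector for λ_1: solve (Sigma - λ_1 I)v = 0. First row:
  (6 - 6.618)·v_x + (-1)·v_y = 0, i.e. (-0.618)·v_x + (-1)·v_y = 0,
  so v ∝ (b, λ_1 - a) = (-1, 0.618); multiply by -1 so the first entry is positive: u = (1, -0.618).
  ||u|| = √((1)² + (-0.618)²) = √(1.382) ≈ 1.1756,
  v_1 = u/||u|| ≈ (0.8507, -0.5257) (||v_1|| = 1).

λ_1 = 6.618,  λ_2 = 4.382;  v_1 ≈ (0.8507, -0.5257)


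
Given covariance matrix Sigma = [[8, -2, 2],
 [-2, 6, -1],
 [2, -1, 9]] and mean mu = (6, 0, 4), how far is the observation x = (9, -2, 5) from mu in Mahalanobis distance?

Step 1 — centre the observation: (x - mu) = (3, -2, 1).

Step 2 — invert Sigma (cofactor / det for 3×3, or solve directly):
  Sigma^{-1} = [[0.1425, 0.043, -0.0269],
 [0.043, 0.1828, 0.0108],
 [-0.0269, 0.0108, 0.1183]].

Step 3 — form the quadratic (x - mu)^T · Sigma^{-1} · (x - mu):
  Sigma^{-1} · (x - mu) = (0.3145, -0.2258, 0.0161).
  (x - mu)^T · [Sigma^{-1} · (x - mu)] = (3)·(0.3145) + (-2)·(-0.2258) + (1)·(0.0161) = 1.4113.

Step 4 — take square root: d = √(1.4113) ≈ 1.188.

d(x, mu) = √(1.4113) ≈ 1.188


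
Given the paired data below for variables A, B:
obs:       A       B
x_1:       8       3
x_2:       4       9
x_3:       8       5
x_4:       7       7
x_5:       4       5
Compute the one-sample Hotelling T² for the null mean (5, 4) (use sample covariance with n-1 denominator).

Step 1 — sample mean vector:
  mean(A) = (8 + 4 + 8 + 7 + 4) / 5 = 31/5 = 6.2
  mean(B) = (3 + 9 + 5 + 7 + 5) / 5 = 29/5 = 5.8
  x̄ = (6.2, 5.8),  deviation x̄ - mu_0 = (6.2, 5.8) - (5, 4) = (1.2, 1.8).

Step 2 — sample covariance matrix, S[i,j] = (1/(n-1)) · Σ_k (x_{k,i} - mean_i) · (x_{k,j} - mean_j), divisor n-1 = 4:
  S[A,A] = ((1.8)·(1.8) + (-2.2)·(-2.2) + (1.8)·(1.8) + (0.8)·(0.8) + (-2.2)·(-2.2)) / 4 = 16.8/4 = 4.2
  S[A,B] = ((1.8)·(-2.8) + (-2.2)·(3.2) + (1.8)·(-0.8) + (0.8)·(1.2) + (-2.2)·(-0.8)) / 4 = -10.8/4 = -2.7
  S[B,B] = ((-2.8)·(-2.8) + (3.2)·(3.2) + (-0.8)·(-0.8) + (1.2)·(1.2) + (-0.8)·(-0.8)) / 4 = 20.8/4 = 5.2
  S = [[4.2, -2.7],
 [-2.7, 5.2]].

Step 3 — invert S. det(S) = 4.2·5.2 - (-2.7)² = 14.55.
  S^{-1} = (1/det) · [[d, -b], [-b, a]] = [[0.3574, 0.1856],
 [0.1856, 0.2887]].

Step 4 — quadratic form (x̄ - mu_0)^T · S^{-1} · (x̄ - mu_0):
  S^{-1} · (x̄ - mu_0) = (0.7629, 0.7423),
  (x̄ - mu_0)^T · [...] = (1.2)·(0.7629) + (1.8)·(0.7423) = 2.2515.

Step 5 — scale by n: T² = 5 · 2.2515 = 11.2577.

T² ≈ 11.2577


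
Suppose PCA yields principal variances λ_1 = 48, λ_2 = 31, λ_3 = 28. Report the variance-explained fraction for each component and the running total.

Step 1 — total variance = trace(Sigma) = Σ λ_i = 48 + 31 + 28 = 107.

Step 2 — fraction explained by component i = λ_i / Σ λ:
  PC1: 48/107 = 0.4486
  PC2: 31/107 = 0.2897
  PC3: 28/107 = 0.2617

Step 3 — cumulative fraction after k components = (λ_1 + ... + λ_k) / Σ λ:
  k = 1: 48/107 = 0.4486
  k = 2: (48 + 31)/107 = 79/107 = 0.7383
  k = 3: (48 + 31 + 28)/107 = 107/107 = 1

Summary (fraction, with percent):

explained: PC1 0.4486 (44.86%), PC2 0.2897 (28.97%), PC3 0.2617 (26.17%);  cumulative: 0.4486, 0.7383, 1


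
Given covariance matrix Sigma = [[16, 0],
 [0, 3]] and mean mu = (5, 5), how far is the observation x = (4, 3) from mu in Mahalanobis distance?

Step 1 — centre the observation: (x - mu) = (-1, -2).

Step 2 — invert Sigma. det(Sigma) = 16·3 - (0)² = 48.
  Sigma^{-1} = (1/det) · [[d, -b], [-b, a]] = [[0.0625, 0],
 [0, 0.3333]].

Step 3 — form the quadratic (x - mu)^T · Sigma^{-1} · (x - mu):
  Sigma^{-1} · (x - mu) = (-0.0625, -0.6667).
  (x - mu)^T · [Sigma^{-1} · (x - mu)] = (-1)·(-0.0625) + (-2)·(-0.6667) = 1.3958.

Step 4 — take square root: d = √(1.3958) ≈ 1.1815.

d(x, mu) = √(1.3958) ≈ 1.1815


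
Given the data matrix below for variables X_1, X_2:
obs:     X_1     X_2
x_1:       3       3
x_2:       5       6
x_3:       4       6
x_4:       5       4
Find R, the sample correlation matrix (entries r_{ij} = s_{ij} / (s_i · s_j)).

Step 1 — column means:
  mean(X_1) = (3 + 5 + 4 + 5) / 4 = 17/4 = 4.25
  mean(X_2) = (3 + 6 + 6 + 4) / 4 = 19/4 = 4.75

Step 2 — sample variances and covariances s[i,j] = (1/(n-1)) · Σ_k (x_{k,i} - mean_i) · (x_{k,j} - mean_j), with n-1 = 3:
  s[X_1,X_1] = ((-1.25)·(-1.25) + (0.75)·(0.75) + (-0.25)·(-0.25) + (0.75)·(0.75)) / 3 = 2.75/3 = 0.9167
  s[X_1,X_2] = ((-1.25)·(-1.75) + (0.75)·(1.25) + (-0.25)·(1.25) + (0.75)·(-0.75)) / 3 = 2.25/3 = 0.75
  s[X_2,X_2] = ((-1.75)·(-1.75) + (1.25)·(1.25) + (1.25)·(1.25) + (-0.75)·(-0.75)) / 3 = 6.75/3 = 2.25
  Sample standard deviations s_i = √(s[i,i]):
  s(X_1) = √(0.9167) = 0.9574
  s(X_2) = √(2.25) = 1.5

Step 3 — r_{ij} = s_{ij} / (s_i · s_j):
  r[X_1,X_1] = 1 (diagonal).
  r[X_1,X_2] = 0.75 / (0.9574 · 1.5) = 0.75 / 1.4361 = 0.5222
  r[X_2,X_2] = 1 (diagonal).

R is symmetric with unit diagonal. Assembling:

R = [[1, 0.5222],
 [0.5222, 1]]


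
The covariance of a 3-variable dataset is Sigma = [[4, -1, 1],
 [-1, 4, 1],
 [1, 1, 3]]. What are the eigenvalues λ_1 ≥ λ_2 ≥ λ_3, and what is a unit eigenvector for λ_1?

Step 1 — characteristic polynomial p(λ) = det(λI - Sigma) = λ³ - tr·λ² + c_1·λ - det, where tr = trace, c_1 = sum of the principal 2×2 minors, det = det(Sigma):
  tr = 4 + 4 + 3 = 11,
  c_1 = (4·4 - (-1)²) + (4·3 - (1)²) + (4·3 - (1)²) = 15 + 11 + 11 = 37,
  det = 4·(4·3 - (1)²) - (-1)·((-1)·3 - (1)·(1)) + (1)·((-1)·(1) - 4·(1)) = 4·(11) - (-1)·(-4) + (1)·(-5) = 35.
  So p(λ) = λ³ - 11λ² + 37λ - 35.
Step 2 — look for an integer root (rational root theorem: any rational root is an integer divisor of 35). Testing λ = 5:
  p(5) = 125 - 275 + 185 - 35 = 0  ✓
  Dividing out (λ - 5): p(λ) = (λ - 5)(λ² - 6λ + 7).
Step 3 — remaining eigenvalues from the quadratic λ² - 6λ + 7 = 0:
  Δ = 6² - 4·7 = 36 - 28 = 8,  λ = (6 ± √8)/2 = (6 ± 2.8284)/2 ≈ 4.4142 or 1.5858.
  Sorted: λ_1 = 5,  λ_2 = 4.4142,  λ_3 = 1.5858  (check: sum = 11 = tr ✓).

Step 4 — unit eigenvector for λ_1 = 5: v spans the null space of (Sigma - λ_1 I), whose rows are
  r_1 = (-1, -1, 1),  r_2 = (-1, -1, 1),  r_3 = (1, 1, -2).
  v is orthogonal to every row, so take v ∝ r_1 × r_3 = ((-1)·(-2) - (1)·(1), (1)·(1) - (-1)·(-2), (-1)·(1) - (-1)·(1)) = (1, -1, 0).
  Let u = (1, -1, 0).
  ||u|| = √((1)² + (-1)² + (0)²) = √(2) ≈ 1.4142,  v_1 = u/||u|| ≈ (0.7071, -0.7071, 0) (||v_1|| = 1).

λ_1 = 5,  λ_2 = 4.4142,  λ_3 = 1.5858;  v_1 ≈ (0.7071, -0.7071, 0)


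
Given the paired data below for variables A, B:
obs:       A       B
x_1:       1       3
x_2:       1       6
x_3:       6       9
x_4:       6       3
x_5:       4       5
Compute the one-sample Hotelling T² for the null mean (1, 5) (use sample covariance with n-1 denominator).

Step 1 — sample mean vector:
  mean(A) = (1 + 1 + 6 + 6 + 4) / 5 = 18/5 = 3.6
  mean(B) = (3 + 6 + 9 + 3 + 5) / 5 = 26/5 = 5.2
  x̄ = (3.6, 5.2),  deviation x̄ - mu_0 = (3.6, 5.2) - (1, 5) = (2.6, 0.2).

Step 2 — sample covariance matrix, S[i,j] = (1/(n-1)) · Σ_k (x_{k,i} - mean_i) · (x_{k,j} - mean_j), divisor n-1 = 4:
  S[A,A] = ((-2.6)·(-2.6) + (-2.6)·(-2.6) + (2.4)·(2.4) + (2.4)·(2.4) + (0.4)·(0.4)) / 4 = 25.2/4 = 6.3
  S[A,B] = ((-2.6)·(-2.2) + (-2.6)·(0.8) + (2.4)·(3.8) + (2.4)·(-2.2) + (0.4)·(-0.2)) / 4 = 7.4/4 = 1.85
  S[B,B] = ((-2.2)·(-2.2) + (0.8)·(0.8) + (3.8)·(3.8) + (-2.2)·(-2.2) + (-0.2)·(-0.2)) / 4 = 24.8/4 = 6.2
  S = [[6.3, 1.85],
 [1.85, 6.2]].

Step 3 — invert S. det(S) = 6.3·6.2 - (1.85)² = 35.6375.
  S^{-1} = (1/det) · [[d, -b], [-b, a]] = [[0.174, -0.0519],
 [-0.0519, 0.1768]].

Step 4 — quadratic form (x̄ - mu_0)^T · S^{-1} · (x̄ - mu_0):
  S^{-1} · (x̄ - mu_0) = (0.442, -0.0996),
  (x̄ - mu_0)^T · [...] = (2.6)·(0.442) + (0.2)·(-0.0996) = 1.1291.

Step 5 — scale by n: T² = 5 · 1.1291 = 5.6457.

T² ≈ 5.6457


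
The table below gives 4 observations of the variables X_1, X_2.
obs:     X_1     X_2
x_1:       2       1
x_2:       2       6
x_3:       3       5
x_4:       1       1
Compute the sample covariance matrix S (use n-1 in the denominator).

Step 1 — column means:
  mean(X_1) = (2 + 2 + 3 + 1) / 4 = 8/4 = 2
  mean(X_2) = (1 + 6 + 5 + 1) / 4 = 13/4 = 3.25

Step 2 — sample covariance S[i,j] = (1/(n-1)) · Σ_k (x_{k,i} - mean_i) · (x_{k,j} - mean_j), with n-1 = 3.
  S[X_1,X_1] = ((0)·(0) + (0)·(0) + (1)·(1) + (-1)·(-1)) / 3 = 2/3 = 0.6667
  S[X_1,X_2] = ((0)·(-2.25) + (0)·(2.75) + (1)·(1.75) + (-1)·(-2.25)) / 3 = 4/3 = 1.3333
  S[X_2,X_2] = ((-2.25)·(-2.25) + (2.75)·(2.75) + (1.75)·(1.75) + (-2.25)·(-2.25)) / 3 = 20.75/3 = 6.9167

S is symmetric (S[j,i] = S[i,j]). Assembling:

S = [[0.6667, 1.3333],
 [1.3333, 6.9167]]


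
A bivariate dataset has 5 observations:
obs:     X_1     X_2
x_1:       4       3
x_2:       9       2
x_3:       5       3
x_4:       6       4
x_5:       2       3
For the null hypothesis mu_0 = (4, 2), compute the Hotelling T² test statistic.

Step 1 — sample mean vector:
  mean(X_1) = (4 + 9 + 5 + 6 + 2) / 5 = 26/5 = 5.2
  mean(X_2) = (3 + 2 + 3 + 4 + 3) / 5 = 15/5 = 3
  x̄ = (5.2, 3),  deviation x̄ - mu_0 = (5.2, 3) - (4, 2) = (1.2, 1).

Step 2 — sample covariance matrix, S[i,j] = (1/(n-1)) · Σ_k (x_{k,i} - mean_i) · (x_{k,j} - mean_j), divisor n-1 = 4:
  S[X_1,X_1] = ((-1.2)·(-1.2) + (3.8)·(3.8) + (-0.2)·(-0.2) + (0.8)·(0.8) + (-3.2)·(-3.2)) / 4 = 26.8/4 = 6.7
  S[X_1,X_2] = ((-1.2)·(0) + (3.8)·(-1) + (-0.2)·(0) + (0.8)·(1) + (-3.2)·(0)) / 4 = -3/4 = -0.75
  S[X_2,X_2] = ((0)·(0) + (-1)·(-1) + (0)·(0) + (1)·(1) + (0)·(0)) / 4 = 2/4 = 0.5
  S = [[6.7, -0.75],
 [-0.75, 0.5]].

Step 3 — invert S. det(S) = 6.7·0.5 - (-0.75)² = 2.7875.
  S^{-1} = (1/det) · [[d, -b], [-b, a]] = [[0.1794, 0.2691],
 [0.2691, 2.4036]].

Step 4 — quadratic form (x̄ - mu_0)^T · S^{-1} · (x̄ - mu_0):
  S^{-1} · (x̄ - mu_0) = (0.4843, 2.7265),
  (x̄ - mu_0)^T · [...] = (1.2)·(0.4843) + (1)·(2.7265) = 3.3076.

Step 5 — scale by n: T² = 5 · 3.3076 = 16.5381.

T² ≈ 16.5381


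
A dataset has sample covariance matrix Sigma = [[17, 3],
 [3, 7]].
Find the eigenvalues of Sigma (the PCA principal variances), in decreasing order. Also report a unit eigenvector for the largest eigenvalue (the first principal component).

Step 1 — characteristic polynomial of 2×2 Sigma:
  det(Sigma - λI) = λ² - trace · λ + det = 0.
  trace = 17 + 7 = 24, det = 17·7 - (3)² = 110.
Step 2 — discriminant:
  Δ = trace² - 4·det = 576 - 440 = 136.
Step 3 — eigenvalues:
  λ = (trace ± √Δ)/2 = (24 ± 11.6619)/2,
  λ_1 = 17.831,  λ_2 = 6.169.

Step 4 — unit eigenvector for λ_1: solve (Sigma - λ_1 I)v = 0. First row:
  (17 - 17.831)·v_x + (3)·v_y = 0, i.e. (-0.831)·v_x + (3)·v_y = 0,
  so v ∝ (b, λ_1 - a) = (3, 0.831) = u.
  ||u|| = √((3)² + (0.831)²) = √(9.6905) ≈ 3.113,
  v_1 = u/||u|| ≈ (0.9637, 0.2669) (||v_1|| = 1).

λ_1 = 17.831,  λ_2 = 6.169;  v_1 ≈ (0.9637, 0.2669)


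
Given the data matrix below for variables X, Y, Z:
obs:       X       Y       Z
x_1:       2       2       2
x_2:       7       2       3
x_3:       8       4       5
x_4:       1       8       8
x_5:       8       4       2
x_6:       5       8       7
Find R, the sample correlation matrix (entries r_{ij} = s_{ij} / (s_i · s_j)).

Step 1 — column means:
  mean(X) = (2 + 7 + 8 + 1 + 8 + 5) / 6 = 31/6 = 5.1667
  mean(Y) = (2 + 2 + 4 + 8 + 4 + 8) / 6 = 28/6 = 4.6667
  mean(Z) = (2 + 3 + 5 + 8 + 2 + 7) / 6 = 27/6 = 4.5

Step 2 — sample variances and covariances s[i,j] = (1/(n-1)) · Σ_k (x_{k,i} - mean_i) · (x_{k,j} - mean_j), with n-1 = 5:
  s[X,X] = ((-3.1667)·(-3.1667) + (1.8333)·(1.8333) + (2.8333)·(2.8333) + (-4.1667)·(-4.1667) + (2.8333)·(2.8333) + (-0.1667)·(-0.1667)) / 5 = 46.8333/5 = 9.3667
  s[X,Y] = ((-3.1667)·(-2.6667) + (1.8333)·(-2.6667) + (2.8333)·(-0.6667) + (-4.1667)·(3.3333) + (2.8333)·(-0.6667) + (-0.1667)·(3.3333)) / 5 = -14.6667/5 = -2.9333
  s[X,Z] = ((-3.1667)·(-2.5) + (1.8333)·(-1.5) + (2.8333)·(0.5) + (-4.1667)·(3.5) + (2.8333)·(-2.5) + (-0.1667)·(2.5)) / 5 = -15.5/5 = -3.1
  s[Y,Y] = ((-2.6667)·(-2.6667) + (-2.6667)·(-2.6667) + (-0.6667)·(-0.6667) + (3.3333)·(3.3333) + (-0.6667)·(-0.6667) + (3.3333)·(3.3333)) / 5 = 37.3333/5 = 7.4667
  s[Y,Z] = ((-2.6667)·(-2.5) + (-2.6667)·(-1.5) + (-0.6667)·(0.5) + (3.3333)·(3.5) + (-0.6667)·(-2.5) + (3.3333)·(2.5)) / 5 = 32/5 = 6.4
  s[Z,Z] = ((-2.5)·(-2.5) + (-1.5)·(-1.5) + (0.5)·(0.5) + (3.5)·(3.5) + (-2.5)·(-2.5) + (2.5)·(2.5)) / 5 = 33.5/5 = 6.7
  Sample standard deviations s_i = √(s[i,i]):
  s(X) = √(9.3667) = 3.0605
  s(Y) = √(7.4667) = 2.7325
  s(Z) = √(6.7) = 2.5884

Step 3 — r_{ij} = s_{ij} / (s_i · s_j):
  r[X,X] = 1 (diagonal).
  r[X,Y] = -2.9333 / (3.0605 · 2.7325) = -2.9333 / 8.3629 = -0.3508
  r[X,Z] = -3.1 / (3.0605 · 2.5884) = -3.1 / 7.9219 = -0.3913
  r[Y,Y] = 1 (diagonal).
  r[Y,Z] = 6.4 / (2.7325 · 2.5884) = 6.4 / 7.073 = 0.9049
  r[Z,Z] = 1 (diagonal).

R is symmetric with unit diagonal. Assembling:

R = [[1, -0.3508, -0.3913],
 [-0.3508, 1, 0.9049],
 [-0.3913, 0.9049, 1]]
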